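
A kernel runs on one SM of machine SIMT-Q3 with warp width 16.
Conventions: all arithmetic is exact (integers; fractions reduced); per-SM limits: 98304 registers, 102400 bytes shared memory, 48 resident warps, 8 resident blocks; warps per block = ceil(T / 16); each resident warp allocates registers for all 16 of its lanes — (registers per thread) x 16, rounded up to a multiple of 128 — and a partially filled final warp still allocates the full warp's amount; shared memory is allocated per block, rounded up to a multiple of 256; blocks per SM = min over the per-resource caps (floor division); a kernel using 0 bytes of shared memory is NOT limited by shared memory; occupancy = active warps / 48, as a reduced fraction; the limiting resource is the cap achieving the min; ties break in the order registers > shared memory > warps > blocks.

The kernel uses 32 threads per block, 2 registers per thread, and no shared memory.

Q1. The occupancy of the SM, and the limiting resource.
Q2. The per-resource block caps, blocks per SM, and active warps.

Answer: occupancy 1/3, limited by blocks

registers: 384 blocks
shared memory: no limit (kernel uses none)
warps: 24 blocks
blocks: 8 blocks

Answer: 8 blocks, 16 active warps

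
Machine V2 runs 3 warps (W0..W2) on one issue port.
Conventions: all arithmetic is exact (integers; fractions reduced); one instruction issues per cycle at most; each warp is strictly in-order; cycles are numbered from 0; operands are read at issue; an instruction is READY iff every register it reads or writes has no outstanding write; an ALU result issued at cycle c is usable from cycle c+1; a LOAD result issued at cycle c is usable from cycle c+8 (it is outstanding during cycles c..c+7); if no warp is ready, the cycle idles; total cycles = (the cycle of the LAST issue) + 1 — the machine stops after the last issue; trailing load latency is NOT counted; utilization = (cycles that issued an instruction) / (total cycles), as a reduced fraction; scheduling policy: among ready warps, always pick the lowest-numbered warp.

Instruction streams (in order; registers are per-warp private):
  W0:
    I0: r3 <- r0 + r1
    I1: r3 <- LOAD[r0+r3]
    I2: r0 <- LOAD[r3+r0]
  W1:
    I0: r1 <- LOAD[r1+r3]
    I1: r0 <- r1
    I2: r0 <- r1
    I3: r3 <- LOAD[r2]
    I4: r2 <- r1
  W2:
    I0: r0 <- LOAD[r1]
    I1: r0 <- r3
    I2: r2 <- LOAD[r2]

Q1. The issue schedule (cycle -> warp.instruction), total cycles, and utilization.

cycle 0: W0.I0
cycle 1: W0.I1
cycle 2: W1.I0
cycle 3: W2.I0
cycle 4: idle
cycle 5: idle
cycle 6: idle
cycle 7: idle
cycle 8: idle
cycle 9: W0.I2
cycle 10: W1.I1
cycle 11: W1.I2
cycle 12: W1.I3
cycle 13: W1.I4
cycle 14: W2.I1
cycle 15: W2.I2

Answer: 16 cycles, utilization 11/16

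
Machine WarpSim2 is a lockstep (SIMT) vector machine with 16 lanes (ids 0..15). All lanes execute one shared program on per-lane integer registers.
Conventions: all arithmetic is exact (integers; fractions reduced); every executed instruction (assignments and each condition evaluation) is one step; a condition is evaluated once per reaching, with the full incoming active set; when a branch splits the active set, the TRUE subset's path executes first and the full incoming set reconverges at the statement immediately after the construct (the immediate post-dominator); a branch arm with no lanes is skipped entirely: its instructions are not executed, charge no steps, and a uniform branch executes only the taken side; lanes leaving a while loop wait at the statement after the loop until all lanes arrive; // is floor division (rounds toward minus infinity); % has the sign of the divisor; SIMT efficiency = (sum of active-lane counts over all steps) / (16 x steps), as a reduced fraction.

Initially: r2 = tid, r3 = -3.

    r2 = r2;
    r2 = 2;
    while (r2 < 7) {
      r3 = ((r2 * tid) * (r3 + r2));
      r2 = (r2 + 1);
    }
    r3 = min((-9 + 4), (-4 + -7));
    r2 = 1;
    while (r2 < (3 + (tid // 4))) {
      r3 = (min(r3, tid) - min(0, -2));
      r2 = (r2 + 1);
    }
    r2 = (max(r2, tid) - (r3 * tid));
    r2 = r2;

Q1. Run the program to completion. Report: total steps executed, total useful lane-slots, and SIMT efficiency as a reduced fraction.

Answer: 38 steps, 536 useful, 67/76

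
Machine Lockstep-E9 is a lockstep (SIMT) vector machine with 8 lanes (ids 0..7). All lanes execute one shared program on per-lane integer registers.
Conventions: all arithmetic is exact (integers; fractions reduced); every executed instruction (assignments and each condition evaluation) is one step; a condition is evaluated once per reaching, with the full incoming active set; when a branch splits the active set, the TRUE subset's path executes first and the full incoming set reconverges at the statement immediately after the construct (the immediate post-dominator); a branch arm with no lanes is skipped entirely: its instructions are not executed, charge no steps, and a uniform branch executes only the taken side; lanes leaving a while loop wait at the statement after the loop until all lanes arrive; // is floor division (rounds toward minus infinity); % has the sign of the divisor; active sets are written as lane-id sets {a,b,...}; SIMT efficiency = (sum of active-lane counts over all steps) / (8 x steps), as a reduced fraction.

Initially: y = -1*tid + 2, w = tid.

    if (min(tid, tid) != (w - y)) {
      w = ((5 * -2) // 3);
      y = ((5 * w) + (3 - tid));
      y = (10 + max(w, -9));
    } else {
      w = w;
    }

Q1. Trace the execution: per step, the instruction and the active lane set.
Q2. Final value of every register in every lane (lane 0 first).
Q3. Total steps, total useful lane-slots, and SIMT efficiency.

step 0: eval (min(tid, tid) != (w - y)) {0,1,2,3,4,5,6,7}
step 1: w <- ((5 * -2) // 3)         {0,1,3,4,5,6,7}
step 2: y <- ((5 * w) + (3 - tid))   {0,1,3,4,5,6,7}
step 3: y <- (10 + max(w, -9))       {0,1,3,4,5,6,7}
step 4: w <- w                       {2}

Answer: 5 steps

y: 6,6,0,6,6,6,6,6
w: -4,-4,2,-4,-4,-4,-4,-4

steps = 5; useful = 30; efficiency = 30/40 = 3/4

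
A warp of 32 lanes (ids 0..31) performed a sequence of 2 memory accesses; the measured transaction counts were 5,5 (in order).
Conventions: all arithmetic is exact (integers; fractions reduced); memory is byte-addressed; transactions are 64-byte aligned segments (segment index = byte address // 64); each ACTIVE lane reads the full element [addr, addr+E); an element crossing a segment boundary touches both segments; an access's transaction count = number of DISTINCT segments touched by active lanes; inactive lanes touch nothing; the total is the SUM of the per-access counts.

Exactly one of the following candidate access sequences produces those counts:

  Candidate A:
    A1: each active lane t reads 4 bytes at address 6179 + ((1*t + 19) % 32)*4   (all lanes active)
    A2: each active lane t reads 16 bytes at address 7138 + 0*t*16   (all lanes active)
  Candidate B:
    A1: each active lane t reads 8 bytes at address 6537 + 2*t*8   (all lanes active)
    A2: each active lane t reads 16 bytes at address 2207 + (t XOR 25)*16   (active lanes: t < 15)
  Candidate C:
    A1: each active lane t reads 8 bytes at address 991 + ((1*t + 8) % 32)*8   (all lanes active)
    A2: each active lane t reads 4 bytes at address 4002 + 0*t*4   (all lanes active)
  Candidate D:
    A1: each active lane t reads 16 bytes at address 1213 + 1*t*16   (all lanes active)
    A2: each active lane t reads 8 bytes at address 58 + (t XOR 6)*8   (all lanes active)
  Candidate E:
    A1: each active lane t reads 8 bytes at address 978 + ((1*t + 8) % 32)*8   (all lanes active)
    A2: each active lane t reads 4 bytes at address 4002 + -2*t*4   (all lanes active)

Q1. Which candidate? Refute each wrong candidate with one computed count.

A: A1 gives 3 transactions, not 5
B: A1 gives 9 transactions, not 5
C: A2 gives 1 transaction, not 5
D: A1 gives 9 transactions, not 5
E: all counts match (5,5)

Answer: E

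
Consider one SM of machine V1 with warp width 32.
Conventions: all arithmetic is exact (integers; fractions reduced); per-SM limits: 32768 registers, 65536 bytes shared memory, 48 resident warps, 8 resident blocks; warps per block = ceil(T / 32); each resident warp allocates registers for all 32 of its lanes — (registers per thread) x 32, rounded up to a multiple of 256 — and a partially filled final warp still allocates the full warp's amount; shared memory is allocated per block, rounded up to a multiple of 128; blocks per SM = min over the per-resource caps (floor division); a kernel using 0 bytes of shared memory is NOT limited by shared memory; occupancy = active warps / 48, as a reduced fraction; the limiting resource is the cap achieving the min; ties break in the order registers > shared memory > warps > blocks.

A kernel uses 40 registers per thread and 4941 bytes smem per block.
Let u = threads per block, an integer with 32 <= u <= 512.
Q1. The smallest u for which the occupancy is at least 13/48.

Answer: u = 33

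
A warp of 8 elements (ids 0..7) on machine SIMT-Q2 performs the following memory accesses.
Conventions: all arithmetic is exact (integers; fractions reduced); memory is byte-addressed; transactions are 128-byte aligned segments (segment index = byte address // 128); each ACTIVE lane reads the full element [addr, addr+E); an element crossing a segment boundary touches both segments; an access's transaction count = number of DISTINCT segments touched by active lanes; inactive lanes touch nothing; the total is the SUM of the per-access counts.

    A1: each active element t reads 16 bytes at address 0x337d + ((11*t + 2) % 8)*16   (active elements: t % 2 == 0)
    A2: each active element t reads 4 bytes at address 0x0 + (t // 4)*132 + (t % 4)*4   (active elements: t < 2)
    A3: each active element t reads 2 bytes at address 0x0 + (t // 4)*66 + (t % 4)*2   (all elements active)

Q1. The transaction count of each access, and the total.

A1: 2 transactions
A2: 1 transaction
A3: 1 transaction

Answer: 2,1,1; total 4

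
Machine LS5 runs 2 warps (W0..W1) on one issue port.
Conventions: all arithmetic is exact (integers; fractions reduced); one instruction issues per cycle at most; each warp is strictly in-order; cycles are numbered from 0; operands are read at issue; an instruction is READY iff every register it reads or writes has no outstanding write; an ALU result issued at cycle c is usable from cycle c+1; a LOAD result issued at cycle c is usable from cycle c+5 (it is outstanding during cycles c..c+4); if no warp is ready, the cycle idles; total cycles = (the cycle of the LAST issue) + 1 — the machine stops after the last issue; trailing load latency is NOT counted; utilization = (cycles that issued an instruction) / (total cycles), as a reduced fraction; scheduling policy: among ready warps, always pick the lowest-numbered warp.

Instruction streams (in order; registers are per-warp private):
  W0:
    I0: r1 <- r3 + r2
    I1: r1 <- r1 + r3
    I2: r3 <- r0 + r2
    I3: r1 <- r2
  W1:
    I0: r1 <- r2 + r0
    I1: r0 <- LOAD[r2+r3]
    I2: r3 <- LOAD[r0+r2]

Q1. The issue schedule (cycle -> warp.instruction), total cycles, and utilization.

cycle 0: W0.I0
cycle 1: W0.I1
cycle 2: W0.I2
cycle 3: W0.I3
cycle 4: W1.I0
cycle 5: W1.I1
cycle 6: idle
cycle 7: idle
cycle 8: idle
cycle 9: idle
cycle 10: W1.I2

Answer: 11 cycles, utilization 7/11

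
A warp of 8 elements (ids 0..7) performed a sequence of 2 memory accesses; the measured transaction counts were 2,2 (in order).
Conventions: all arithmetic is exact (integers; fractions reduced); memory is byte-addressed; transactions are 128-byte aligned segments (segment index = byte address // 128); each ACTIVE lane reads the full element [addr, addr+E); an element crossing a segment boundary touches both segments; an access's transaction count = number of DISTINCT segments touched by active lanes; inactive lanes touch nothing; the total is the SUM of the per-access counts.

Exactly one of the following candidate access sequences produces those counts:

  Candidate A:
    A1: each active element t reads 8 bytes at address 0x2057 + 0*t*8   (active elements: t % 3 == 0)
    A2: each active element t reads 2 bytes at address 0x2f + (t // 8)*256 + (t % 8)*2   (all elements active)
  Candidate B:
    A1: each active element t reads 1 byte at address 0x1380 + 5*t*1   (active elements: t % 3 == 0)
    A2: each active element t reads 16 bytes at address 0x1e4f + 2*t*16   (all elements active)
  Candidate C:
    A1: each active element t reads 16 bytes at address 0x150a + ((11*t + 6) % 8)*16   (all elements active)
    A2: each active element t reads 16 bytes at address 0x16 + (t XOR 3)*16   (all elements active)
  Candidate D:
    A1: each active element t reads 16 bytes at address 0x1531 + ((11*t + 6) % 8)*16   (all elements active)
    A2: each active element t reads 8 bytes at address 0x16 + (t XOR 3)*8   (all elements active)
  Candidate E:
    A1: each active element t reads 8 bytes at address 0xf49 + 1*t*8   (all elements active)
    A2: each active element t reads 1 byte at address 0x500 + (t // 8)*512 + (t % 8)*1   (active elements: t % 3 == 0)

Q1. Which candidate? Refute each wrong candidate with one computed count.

A: A1 gives 1 transaction, not 2
B: A1 gives 1 transaction, not 2
D: A2 gives 1 transaction, not 2
E: A2 gives 1 transaction, not 2
C: all counts match (2,2)

Answer: C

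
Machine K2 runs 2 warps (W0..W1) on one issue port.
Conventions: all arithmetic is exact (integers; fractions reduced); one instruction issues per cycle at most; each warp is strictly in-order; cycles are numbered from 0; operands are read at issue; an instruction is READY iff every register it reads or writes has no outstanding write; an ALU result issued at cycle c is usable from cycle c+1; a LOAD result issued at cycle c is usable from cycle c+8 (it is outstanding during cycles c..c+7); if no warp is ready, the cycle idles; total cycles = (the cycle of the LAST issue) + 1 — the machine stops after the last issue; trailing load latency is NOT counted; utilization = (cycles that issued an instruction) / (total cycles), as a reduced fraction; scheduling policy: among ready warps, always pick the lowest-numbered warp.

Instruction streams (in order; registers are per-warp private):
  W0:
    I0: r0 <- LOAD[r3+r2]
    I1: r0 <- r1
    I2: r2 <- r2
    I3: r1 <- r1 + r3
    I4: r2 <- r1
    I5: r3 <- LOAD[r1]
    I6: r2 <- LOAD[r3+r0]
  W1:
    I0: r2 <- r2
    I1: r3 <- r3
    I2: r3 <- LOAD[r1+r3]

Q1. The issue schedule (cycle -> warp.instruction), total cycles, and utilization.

cycle 0: W0.I0
cycle 1: W1.I0
cycle 2: W1.I1
cycle 3: W1.I2
cycle 4: idle
cycle 5: idle
cycle 6: idle
cycle 7: idle
cycle 8: W0.I1
cycle 9: W0.I2
cycle 10: W0.I3
cycle 11: W0.I4
cycle 12: W0.I5
cycle 13: idle
cycle 14: idle
cycle 15: idle
cycle 16: idle
cycle 17: idle
cycle 18: idle
cycle 19: idle
cycle 20: W0.I6

Answer: 21 cycles, utilization 10/21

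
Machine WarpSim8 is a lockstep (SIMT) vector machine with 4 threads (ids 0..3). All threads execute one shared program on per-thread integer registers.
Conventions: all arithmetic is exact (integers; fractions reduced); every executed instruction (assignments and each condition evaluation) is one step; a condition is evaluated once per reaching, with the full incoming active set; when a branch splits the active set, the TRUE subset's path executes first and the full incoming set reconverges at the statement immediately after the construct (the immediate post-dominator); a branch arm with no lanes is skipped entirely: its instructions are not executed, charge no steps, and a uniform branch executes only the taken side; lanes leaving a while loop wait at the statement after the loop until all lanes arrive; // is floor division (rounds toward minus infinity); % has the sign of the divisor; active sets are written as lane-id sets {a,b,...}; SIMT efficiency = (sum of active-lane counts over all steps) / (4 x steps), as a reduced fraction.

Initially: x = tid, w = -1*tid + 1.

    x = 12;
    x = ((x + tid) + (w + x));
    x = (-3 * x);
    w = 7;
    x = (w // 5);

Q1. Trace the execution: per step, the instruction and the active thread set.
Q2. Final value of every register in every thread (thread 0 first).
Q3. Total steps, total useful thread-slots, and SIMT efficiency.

step 0: x <- 12                      {0,1,2,3}
step 1: x <- ((x + tid) + (w + x))   {0,1,2,3}
step 2: x <- (-3 * x)                {0,1,2,3}
step 3: w <- 7                       {0,1,2,3}
step 4: x <- (w // 5)                {0,1,2,3}

Answer: 5 steps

x: 1,1,1,1
w: 7,7,7,7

steps = 5; useful = 20; efficiency = 20/20 = 1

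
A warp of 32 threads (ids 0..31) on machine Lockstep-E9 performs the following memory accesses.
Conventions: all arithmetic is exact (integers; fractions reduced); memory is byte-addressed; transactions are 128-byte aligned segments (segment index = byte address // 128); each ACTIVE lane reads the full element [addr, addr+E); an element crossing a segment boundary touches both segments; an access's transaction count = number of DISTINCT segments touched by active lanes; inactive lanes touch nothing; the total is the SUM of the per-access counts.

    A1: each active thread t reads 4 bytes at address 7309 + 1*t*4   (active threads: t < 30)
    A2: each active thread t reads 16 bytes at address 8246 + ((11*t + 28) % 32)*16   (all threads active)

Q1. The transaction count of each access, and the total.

A1: 2 transactions
A2: 5 transactions

Answer: 2,5; total 7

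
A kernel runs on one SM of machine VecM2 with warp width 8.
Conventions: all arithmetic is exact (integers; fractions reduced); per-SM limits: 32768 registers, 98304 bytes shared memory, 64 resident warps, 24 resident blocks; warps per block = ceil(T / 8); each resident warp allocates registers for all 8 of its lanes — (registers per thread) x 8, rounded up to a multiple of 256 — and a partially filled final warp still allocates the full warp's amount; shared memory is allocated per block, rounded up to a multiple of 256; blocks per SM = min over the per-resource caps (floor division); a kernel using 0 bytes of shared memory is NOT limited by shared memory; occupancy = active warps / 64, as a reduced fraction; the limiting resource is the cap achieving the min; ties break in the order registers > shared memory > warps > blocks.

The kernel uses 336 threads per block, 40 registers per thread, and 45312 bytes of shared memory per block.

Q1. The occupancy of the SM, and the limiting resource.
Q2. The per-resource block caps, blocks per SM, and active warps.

Answer: occupancy 21/32, limited by registers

registers: 1 block
shared memory: 2 blocks
warps: 1 block
blocks: 24 blocks

Answer: 1 block, 42 active warps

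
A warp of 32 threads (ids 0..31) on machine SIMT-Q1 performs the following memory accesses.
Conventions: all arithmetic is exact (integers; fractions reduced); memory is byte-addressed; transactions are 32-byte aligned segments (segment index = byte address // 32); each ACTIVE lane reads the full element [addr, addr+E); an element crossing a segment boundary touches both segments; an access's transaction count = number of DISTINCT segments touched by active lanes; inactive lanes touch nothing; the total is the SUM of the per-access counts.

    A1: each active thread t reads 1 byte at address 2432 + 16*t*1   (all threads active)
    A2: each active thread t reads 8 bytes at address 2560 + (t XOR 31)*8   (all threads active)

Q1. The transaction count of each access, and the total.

A1: 16 transactions
A2: 8 transactions

Answer: 16,8; total 24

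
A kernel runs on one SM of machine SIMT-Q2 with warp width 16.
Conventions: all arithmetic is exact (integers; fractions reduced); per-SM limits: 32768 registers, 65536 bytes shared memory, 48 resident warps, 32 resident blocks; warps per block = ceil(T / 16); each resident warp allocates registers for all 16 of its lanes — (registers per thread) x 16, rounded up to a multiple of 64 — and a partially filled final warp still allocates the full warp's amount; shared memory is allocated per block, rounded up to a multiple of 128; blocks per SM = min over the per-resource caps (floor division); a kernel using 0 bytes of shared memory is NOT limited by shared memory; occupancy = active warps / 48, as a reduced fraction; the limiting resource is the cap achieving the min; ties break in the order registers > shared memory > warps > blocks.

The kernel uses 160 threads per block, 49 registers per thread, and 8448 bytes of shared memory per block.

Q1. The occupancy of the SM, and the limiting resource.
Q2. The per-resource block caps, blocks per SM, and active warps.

Answer: occupancy 5/8, limited by registers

registers: 3 blocks
shared memory: 7 blocks
warps: 4 blocks
blocks: 32 blocks

Answer: 3 blocks, 30 active warps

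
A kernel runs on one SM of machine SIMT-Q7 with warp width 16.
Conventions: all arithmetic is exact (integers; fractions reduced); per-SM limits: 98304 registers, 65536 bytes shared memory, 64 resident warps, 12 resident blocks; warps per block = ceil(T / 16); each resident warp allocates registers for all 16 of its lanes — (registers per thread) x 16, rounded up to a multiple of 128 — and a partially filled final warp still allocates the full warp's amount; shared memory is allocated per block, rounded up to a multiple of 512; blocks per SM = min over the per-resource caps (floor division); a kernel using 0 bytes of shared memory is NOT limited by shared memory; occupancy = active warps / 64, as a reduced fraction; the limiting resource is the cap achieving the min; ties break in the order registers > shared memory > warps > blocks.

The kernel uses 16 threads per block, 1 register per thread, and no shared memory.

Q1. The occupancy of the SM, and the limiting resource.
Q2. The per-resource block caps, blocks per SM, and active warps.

Answer: occupancy 3/16, limited by blocks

registers: 768 blocks
shared memory: no limit (kernel uses none)
warps: 64 blocks
blocks: 12 blocks

Answer: 12 blocks, 12 active warps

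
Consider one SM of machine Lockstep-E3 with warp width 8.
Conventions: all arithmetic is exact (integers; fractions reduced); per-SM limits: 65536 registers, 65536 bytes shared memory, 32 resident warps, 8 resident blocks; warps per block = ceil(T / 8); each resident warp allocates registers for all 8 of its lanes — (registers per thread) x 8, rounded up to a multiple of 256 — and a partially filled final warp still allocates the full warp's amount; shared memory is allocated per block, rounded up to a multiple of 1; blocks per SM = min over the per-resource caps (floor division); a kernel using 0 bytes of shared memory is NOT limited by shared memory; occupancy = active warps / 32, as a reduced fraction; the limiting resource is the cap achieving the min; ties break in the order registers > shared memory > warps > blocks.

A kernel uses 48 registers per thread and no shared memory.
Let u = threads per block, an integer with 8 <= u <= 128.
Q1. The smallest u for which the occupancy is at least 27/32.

Answer: u = 25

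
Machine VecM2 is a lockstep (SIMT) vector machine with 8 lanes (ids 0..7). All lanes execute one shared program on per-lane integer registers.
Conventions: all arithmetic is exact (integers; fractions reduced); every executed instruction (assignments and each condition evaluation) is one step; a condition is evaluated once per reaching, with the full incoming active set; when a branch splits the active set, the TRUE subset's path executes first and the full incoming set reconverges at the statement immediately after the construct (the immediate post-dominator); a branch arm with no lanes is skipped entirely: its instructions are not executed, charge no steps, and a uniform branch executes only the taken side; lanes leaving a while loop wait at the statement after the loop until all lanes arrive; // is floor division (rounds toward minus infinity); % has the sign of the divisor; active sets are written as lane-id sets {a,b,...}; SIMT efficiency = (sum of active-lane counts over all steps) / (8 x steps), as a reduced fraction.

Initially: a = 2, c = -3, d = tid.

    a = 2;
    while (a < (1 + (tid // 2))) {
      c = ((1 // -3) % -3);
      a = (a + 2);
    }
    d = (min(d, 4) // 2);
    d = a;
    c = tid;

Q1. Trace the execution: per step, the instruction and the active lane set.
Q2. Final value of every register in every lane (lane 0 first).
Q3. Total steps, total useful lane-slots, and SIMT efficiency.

step 0: a <- 2                       {0,1,2,3,4,5,6,7}
step 1: eval (a < (1 + (tid // 2)))  {0,1,2,3,4,5,6,7}
step 2: c <- ((1 // -3) % -3)        {4,5,6,7}
step 3: a <- (a + 2)                 {4,5,6,7}
step 4: eval (a < (1 + (tid // 2)))  {4,5,6,7}
step 5: d <- (min(d, 4) // 2)        {0,1,2,3,4,5,6,7}
step 6: d <- a                       {0,1,2,3,4,5,6,7}
step 7: c <- tid                     {0,1,2,3,4,5,6,7}

Answer: 8 steps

a: 2,2,2,2,4,4,4,4
c: 0,1,2,3,4,5,6,7
d: 2,2,2,2,4,4,4,4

steps = 8; useful = 52; efficiency = 52/64 = 13/16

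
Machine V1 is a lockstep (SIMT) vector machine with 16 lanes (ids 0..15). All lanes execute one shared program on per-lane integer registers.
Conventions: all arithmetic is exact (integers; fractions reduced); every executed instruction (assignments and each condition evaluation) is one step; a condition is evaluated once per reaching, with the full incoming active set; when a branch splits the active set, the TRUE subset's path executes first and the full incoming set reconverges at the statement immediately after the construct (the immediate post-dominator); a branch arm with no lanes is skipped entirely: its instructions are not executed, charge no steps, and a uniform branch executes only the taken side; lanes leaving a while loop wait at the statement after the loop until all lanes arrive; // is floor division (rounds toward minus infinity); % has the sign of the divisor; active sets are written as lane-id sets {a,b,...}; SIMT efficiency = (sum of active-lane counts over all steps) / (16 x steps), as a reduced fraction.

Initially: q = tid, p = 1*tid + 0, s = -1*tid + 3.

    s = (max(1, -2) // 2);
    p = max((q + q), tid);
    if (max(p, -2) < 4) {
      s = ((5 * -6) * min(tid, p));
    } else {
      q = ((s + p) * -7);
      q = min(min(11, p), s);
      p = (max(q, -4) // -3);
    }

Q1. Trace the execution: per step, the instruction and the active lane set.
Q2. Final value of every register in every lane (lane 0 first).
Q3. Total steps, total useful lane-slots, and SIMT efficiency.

step 0: s <- (max(1, -2) // 2)       {0,1,2,3,4,5,6,7,8,9,10,11,12,13,14,15}
step 1: p <- max((q + q), tid)       {0,1,2,3,4,5,6,7,8,9,10,11,12,13,14,15}
step 2: eval (max(p, -2) < 4)        {0,1,2,3,4,5,6,7,8,9,10,11,12,13,14,15}
step 3: s <- ((5 * -6) * min(tid, p)) {0,1}
step 4: q <- ((s + p) * -7)          {2,3,4,5,6,7,8,9,10,11,12,13,14,15}
step 5: q <- min(min(11, p), s)      {2,3,4,5,6,7,8,9,10,11,12,13,14,15}
step 6: p <- (max(q, -4) // -3)      {2,3,4,5,6,7,8,9,10,11,12,13,14,15}

Answer: 7 steps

q: 0,1,0,0,0,0,0,0,0,0,0,0,0,0,0,0
p: 0,2,0,0,0,0,0,0,0,0,0,0,0,0,0,0
s: 0,-30,0,0,0,0,0,0,0,0,0,0,0,0,0,0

steps = 7; useful = 92; efficiency = 92/112 = 23/28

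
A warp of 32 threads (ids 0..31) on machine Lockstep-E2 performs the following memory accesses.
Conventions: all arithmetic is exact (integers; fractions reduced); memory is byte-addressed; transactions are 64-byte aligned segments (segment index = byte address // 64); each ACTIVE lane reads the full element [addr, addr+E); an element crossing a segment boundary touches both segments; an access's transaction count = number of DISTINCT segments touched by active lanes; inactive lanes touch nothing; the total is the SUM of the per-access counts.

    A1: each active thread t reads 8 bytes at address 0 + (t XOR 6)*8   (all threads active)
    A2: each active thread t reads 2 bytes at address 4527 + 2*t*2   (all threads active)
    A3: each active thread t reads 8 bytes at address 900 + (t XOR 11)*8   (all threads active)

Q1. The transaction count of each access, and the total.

A1: 4 transactions
A2: 3 transactions
A3: 5 transactions

Answer: 4,3,5; total 12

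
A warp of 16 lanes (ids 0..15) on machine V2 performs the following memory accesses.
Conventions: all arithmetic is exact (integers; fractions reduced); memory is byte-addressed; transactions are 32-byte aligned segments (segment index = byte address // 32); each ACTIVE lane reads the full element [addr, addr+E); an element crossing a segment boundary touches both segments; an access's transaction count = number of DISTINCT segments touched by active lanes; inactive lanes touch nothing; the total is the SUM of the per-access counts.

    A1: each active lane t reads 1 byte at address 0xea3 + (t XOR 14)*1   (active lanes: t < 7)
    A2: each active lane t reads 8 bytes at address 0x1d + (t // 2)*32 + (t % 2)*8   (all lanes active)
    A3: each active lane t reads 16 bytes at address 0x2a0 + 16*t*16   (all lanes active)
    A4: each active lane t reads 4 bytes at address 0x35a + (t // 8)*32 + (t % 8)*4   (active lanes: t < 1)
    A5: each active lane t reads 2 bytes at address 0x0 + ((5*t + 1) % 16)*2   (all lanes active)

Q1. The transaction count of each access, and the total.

A1: 1 transaction
A2: 9 transactions
A3: 16 transactions
A4: 1 transaction
A5: 1 transaction

Answer: 1,9,16,1,1; total 28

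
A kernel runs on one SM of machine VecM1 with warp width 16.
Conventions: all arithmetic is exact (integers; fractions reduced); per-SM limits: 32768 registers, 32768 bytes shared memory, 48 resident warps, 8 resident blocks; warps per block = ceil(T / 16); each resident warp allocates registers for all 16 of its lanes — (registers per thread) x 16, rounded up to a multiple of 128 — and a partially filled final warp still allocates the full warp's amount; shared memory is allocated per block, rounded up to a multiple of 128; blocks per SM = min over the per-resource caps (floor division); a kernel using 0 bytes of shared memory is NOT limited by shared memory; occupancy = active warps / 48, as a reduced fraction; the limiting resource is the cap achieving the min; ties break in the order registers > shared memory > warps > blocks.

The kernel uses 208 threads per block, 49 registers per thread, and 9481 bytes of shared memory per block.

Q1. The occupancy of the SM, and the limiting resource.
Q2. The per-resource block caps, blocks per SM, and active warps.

Answer: occupancy 13/24, limited by registers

registers: 2 blocks
shared memory: 3 blocks
warps: 3 blocks
blocks: 8 blocks

Answer: 2 blocks, 26 active warps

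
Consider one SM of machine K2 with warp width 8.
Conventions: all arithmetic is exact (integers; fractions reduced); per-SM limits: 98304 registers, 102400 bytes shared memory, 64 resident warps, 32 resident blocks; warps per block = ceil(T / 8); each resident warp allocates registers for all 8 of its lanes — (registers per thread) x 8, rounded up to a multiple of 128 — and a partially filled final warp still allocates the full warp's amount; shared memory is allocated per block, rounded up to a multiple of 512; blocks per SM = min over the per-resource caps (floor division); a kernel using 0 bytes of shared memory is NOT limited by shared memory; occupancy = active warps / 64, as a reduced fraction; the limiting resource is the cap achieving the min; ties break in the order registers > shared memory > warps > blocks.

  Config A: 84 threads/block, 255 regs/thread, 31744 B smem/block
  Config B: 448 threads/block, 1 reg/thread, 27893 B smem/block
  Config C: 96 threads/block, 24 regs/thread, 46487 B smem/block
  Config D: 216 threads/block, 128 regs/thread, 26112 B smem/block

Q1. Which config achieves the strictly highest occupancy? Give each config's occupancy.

occupancies: A 33/64, B 7/8, C 3/8, D 27/32

Answer: B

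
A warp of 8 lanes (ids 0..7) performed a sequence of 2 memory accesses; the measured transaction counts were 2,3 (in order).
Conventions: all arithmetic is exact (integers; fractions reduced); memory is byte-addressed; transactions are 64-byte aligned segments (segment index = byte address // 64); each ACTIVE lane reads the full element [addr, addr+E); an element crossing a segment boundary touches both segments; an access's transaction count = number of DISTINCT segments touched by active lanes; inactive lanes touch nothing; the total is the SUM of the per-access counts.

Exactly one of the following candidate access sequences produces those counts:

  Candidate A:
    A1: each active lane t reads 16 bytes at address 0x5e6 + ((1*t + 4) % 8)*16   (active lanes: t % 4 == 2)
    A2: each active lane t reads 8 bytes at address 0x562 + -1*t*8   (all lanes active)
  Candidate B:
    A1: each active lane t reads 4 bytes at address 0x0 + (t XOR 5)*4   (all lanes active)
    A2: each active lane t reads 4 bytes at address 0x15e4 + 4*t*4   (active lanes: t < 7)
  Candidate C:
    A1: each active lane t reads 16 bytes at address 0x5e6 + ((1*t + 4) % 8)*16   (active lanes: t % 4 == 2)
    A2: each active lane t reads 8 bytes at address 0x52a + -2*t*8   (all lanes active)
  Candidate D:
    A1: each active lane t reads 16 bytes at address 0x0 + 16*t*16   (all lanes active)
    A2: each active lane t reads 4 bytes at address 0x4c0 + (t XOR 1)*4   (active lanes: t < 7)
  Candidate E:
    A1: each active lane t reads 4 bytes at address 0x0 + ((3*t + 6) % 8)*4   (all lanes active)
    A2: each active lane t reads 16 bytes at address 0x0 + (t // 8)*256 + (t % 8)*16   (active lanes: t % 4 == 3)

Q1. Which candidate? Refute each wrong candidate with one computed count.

A: A2 gives 2 transactions, not 3
B: A1 gives 1 transaction, not 2
D: A1 gives 8 transactions, not 2
E: A1 gives 1 transaction, not 2
C: all counts match (2,3)

Answer: C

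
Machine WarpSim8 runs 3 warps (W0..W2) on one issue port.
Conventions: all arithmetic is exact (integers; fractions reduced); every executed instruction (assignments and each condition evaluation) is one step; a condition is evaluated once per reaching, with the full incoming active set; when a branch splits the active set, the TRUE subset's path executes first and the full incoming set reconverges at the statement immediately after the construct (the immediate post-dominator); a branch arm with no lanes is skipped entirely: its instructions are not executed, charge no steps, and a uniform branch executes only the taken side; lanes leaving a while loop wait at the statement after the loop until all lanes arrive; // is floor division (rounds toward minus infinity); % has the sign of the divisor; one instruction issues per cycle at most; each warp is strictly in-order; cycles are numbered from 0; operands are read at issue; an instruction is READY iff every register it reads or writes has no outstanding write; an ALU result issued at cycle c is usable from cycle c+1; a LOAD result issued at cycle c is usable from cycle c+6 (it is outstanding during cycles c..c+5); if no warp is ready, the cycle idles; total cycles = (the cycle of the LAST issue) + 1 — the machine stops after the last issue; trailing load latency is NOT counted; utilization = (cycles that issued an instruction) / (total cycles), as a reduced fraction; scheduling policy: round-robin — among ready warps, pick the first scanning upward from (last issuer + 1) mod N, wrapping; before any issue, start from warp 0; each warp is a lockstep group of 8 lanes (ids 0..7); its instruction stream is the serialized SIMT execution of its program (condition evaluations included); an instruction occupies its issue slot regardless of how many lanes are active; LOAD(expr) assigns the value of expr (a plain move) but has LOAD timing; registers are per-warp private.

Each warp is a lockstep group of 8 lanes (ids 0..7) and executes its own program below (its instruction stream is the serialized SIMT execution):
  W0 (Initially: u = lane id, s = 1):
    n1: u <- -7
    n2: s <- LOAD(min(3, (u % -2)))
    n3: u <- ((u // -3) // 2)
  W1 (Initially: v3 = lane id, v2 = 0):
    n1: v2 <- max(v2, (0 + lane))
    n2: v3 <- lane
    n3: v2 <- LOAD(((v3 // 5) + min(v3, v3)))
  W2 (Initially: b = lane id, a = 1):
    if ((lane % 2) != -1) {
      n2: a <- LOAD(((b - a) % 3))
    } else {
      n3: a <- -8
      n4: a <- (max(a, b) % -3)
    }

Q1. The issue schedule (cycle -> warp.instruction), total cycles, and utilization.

cycle 0: W0.I0
cycle 1: W1.I0
cycle 2: W2.I0
cycle 3: W0.I1
cycle 4: W1.I1
cycle 5: W2.I1
cycle 6: W0.I2
cycle 7: W1.I2

Answer: 8 cycles, utilization 1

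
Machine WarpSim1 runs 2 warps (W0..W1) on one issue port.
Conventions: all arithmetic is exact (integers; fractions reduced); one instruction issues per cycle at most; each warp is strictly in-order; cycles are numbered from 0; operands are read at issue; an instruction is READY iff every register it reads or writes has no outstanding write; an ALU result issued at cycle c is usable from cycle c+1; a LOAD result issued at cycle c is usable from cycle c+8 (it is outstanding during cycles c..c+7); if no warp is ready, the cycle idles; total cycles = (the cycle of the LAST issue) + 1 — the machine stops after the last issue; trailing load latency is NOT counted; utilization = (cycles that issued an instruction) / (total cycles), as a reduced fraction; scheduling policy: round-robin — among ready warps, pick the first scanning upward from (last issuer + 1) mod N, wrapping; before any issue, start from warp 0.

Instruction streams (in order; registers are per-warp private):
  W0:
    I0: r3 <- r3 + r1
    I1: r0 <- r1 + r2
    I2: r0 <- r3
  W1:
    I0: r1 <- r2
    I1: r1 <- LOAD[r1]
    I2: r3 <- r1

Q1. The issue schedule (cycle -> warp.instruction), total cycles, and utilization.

cycle 0: W0.I0
cycle 1: W1.I0
cycle 2: W0.I1
cycle 3: W1.I1
cycle 4: W0.I2
cycle 5: idle
cycle 6: idle
cycle 7: idle
cycle 8: idle
cycle 9: idle
cycle 10: idle
cycle 11: W1.I2

Answer: 12 cycles, utilization 1/2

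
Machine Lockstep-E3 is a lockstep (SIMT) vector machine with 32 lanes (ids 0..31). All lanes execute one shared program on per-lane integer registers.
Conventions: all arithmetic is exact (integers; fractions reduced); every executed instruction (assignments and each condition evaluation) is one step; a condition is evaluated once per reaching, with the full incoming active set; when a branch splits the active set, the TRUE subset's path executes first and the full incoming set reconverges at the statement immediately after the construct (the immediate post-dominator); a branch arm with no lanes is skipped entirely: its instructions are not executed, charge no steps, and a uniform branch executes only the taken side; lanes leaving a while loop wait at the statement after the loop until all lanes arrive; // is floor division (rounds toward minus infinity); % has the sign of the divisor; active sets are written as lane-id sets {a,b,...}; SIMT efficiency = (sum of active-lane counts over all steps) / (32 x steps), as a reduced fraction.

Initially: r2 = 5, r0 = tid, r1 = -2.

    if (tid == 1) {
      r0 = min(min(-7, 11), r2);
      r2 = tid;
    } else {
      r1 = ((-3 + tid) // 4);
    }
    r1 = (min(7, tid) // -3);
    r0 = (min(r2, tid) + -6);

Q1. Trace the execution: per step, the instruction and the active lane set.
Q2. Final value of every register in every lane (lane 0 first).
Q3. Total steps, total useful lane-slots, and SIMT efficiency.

step 0: eval (tid == 1)              {0,1,2,3,4,5,6,7,8,9,10,11,12,13,14,15,16,17,18,19,20,21,22,23,24,25,26,27,28,29,30,31}
step 1: r0 <- min(min(-7, 11), r2)   {1}
step 2: r2 <- tid                    {1}
step 3: r1 <- ((-3 + tid) // 4)      {0,2,3,4,5,6,7,8,9,10,11,12,13,14,15,16,17,18,19,20,21,22,23,24,25,26,27,28,29,30,31}
step 4: r1 <- (min(7, tid) // -3)    {0,1,2,3,4,5,6,7,8,9,10,11,12,13,14,15,16,17,18,19,20,21,22,23,24,25,26,27,28,29,30,31}
step 5: r0 <- (min(r2, tid) + -6)    {0,1,2,3,4,5,6,7,8,9,10,11,12,13,14,15,16,17,18,19,20,21,22,23,24,25,26,27,28,29,30,31}

Answer: 6 steps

r2: 5,1,5,5,5,5,5,5,5,5,5,5,5,5,5,5,5,5,5,5,5,5,5,5,5,5,5,5,5,5,5,5
r0: -6,-5,-4,-3,-2,-1,-1,-1,-1,-1,-1,-1,-1,-1,-1,-1,-1,-1,-1,-1,-1,-1,-1,-1,-1,-1,-1,-1,-1,-1,-1,-1
r1: 0,-1,-1,-1,-2,-2,-2,-3,-3,-3,-3,-3,-3,-3,-3,-3,-3,-3,-3,-3,-3,-3,-3,-3,-3,-3,-3,-3,-3,-3,-3,-3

steps = 6; useful = 129; efficiency = 129/192 = 43/64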